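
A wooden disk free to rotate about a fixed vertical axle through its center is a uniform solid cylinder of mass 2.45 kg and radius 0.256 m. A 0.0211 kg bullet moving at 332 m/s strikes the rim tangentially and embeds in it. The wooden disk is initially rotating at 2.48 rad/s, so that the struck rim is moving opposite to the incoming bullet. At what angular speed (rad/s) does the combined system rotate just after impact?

|ω_f| ≈ 19.5 rad/s

The axle reaction passes through the axle and exerts no torque about it; angular momentum about the axle is conserved through the impact.
I_p = ½(2.45)(0.256)² = 0.08028 kg·m². Taking the sense of the bullet's angular momentum as positive, L_{bullet} = m v R = (0.0211)(332)(0.256) = 1.793 kg·m²/s.
L_i = −I_p ω_p + m v R = −(0.08028)(2.48) + 1.793 = 1.594 kg·m²/s.
After sticking, I_f = I_p + m R² = 0.08028 + (0.0211)(0.256)² = 0.08166 kg·m².
ω_f = L_i / I_f = 1.594 / 0.08166 = 19.52 rad/s.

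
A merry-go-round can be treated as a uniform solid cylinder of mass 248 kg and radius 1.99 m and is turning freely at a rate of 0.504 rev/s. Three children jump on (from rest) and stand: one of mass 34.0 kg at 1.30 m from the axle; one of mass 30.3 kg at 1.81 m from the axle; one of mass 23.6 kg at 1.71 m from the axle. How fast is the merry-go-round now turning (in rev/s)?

ω_f ≈ 0.345 rev/s

No external torque acts about the axle; L_before = L_after.
I_p = ½(248)(1.99)² = 491.1 kg·m².
Added inertia Σmr² = (34.0)(1.30)² + (30.3)(1.81)² + (23.6)(1.71)² = 225.7 kg·m²; I_f = 491.1 + 225.7 = 716.8 kg·m².
ω_f = I_p ω_i / I_f = (491.1)(0.504) / 716.8 = 0.3453 rev/s.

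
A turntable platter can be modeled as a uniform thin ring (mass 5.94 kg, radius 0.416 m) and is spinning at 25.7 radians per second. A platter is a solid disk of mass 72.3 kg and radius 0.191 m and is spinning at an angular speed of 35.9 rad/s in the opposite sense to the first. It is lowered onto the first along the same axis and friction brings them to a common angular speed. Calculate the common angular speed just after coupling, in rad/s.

No external torque acts about the common axis, so total angular momentum is conserved.
Moments of inertia: I_A = (5.94)(0.416)² = 1.028 kg·m²; I_B = ½(72.3)(0.191)² = 1.319 kg·m².
Taking A's sense as positive: L = (1.028)(25.7) − (1.319)(35.9) = -20.93 kg·m²·rad/s.
Combined I = 1.028 + 1.319 = 2.347 kg·m².
ω_f = L / I = -20.93 / 2.347 = -8.917 rad/s.

|ω_f| ≈ 8.92 rad/s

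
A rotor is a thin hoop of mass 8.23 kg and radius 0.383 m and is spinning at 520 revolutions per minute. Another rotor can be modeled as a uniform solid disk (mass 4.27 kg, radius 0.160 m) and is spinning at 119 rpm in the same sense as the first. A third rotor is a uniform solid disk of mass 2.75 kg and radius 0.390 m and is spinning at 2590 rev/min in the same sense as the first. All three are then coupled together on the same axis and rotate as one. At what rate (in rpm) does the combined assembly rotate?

The coupling torques are internal; angular momentum about the shared axis is conserved.
Moments of inertia: I_A = (8.23)(0.383)² = 1.207 kg·m²; I_B = ½(4.27)(0.160)² = 0.05466 kg·m²; I_C = ½(2.75)(0.390)² = 0.2091 kg·m².
Taking A's sense as positive: L = (1.207)(520) + (0.05466)(119) + (0.2091)(2590) = 1176 kg·m²·rpm.
Combined I = 1.207 + 0.05466 + 0.2091 = 1.471 kg·m².
ω_f = L / I = 1176 / 1.471 = 799.4 rpm.

|ω_f| ≈ 799 rpm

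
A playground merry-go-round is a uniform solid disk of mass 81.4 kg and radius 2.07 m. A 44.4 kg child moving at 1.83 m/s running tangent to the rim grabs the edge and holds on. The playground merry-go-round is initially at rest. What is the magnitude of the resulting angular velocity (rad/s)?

The axle reaction passes through the axle and exerts no torque about it; angular momentum about the axle is conserved through the impact.
I_p = ½(81.4)(2.07)² = 174.4 kg·m². Taking the sense of the child's angular momentum as positive, L_{child} = m v R = (44.4)(1.83)(2.07) = 168.2 kg·m²/s.
L_i = 0 + 168.2 = 168.2 kg·m²/s.
After sticking, I_f = I_p + m R² = 174.4 + (44.4)(2.07)² = 364.6 kg·m².
ω_f = L_i / I_f = 168.2 / 364.6 = 0.4612 rad/s.

|ω_f| ≈ 0.461 rad/s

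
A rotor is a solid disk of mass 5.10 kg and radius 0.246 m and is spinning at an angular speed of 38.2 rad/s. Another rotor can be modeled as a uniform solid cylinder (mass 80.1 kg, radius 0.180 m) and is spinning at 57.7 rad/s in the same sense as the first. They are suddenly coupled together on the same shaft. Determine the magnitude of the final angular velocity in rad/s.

The coupling torques are internal; angular momentum about the shared axis is conserved.
Moments of inertia: I_A = ½(5.10)(0.246)² = 0.1543 kg·m²; I_B = ½(80.1)(0.180)² = 1.298 kg·m².
Taking A's sense as positive: L = (0.1543)(38.2) + (1.298)(57.7) = 80.77 kg·m²·rad/s.
Combined I = 0.1543 + 1.298 = 1.452 kg·m².
ω_f = L / I = 80.77 / 1.452 = 55.63 rad/s.

|ω_f| ≈ 55.6 rad/s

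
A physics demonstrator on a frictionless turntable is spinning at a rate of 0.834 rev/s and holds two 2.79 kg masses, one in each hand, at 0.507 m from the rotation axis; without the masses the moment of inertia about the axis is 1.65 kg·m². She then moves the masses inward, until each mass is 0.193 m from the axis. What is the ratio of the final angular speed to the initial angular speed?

Angular momentum about the spin axis is conserved since the torque about it is zero.
I₁ = 1.65 + 2(2.79)(0.507)² = 3.084 kg·m²; I₂ = 1.65 + 2(2.79)(0.193)² = 1.858 kg·m².
ω₂/ω₁ = I₁/I₂ = 3.084 / 1.858 = 1.660.

ω₂/ω₁ ≈ 1.66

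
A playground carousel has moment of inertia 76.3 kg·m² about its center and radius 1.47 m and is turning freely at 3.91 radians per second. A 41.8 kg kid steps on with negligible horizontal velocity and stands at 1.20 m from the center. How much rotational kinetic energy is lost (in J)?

The added mass arrives with no angular momentum about the center, and any external torque about the center is negligible, so the system's angular momentum is conserved.
Added inertia Σmr² = (41.8)(1.20)² = 60.19 kg·m²; I_f = 76.30 + 60.19 = 136.5 kg·m².
ω_f = I_p ω_i / I_f = (76.30)(3.91) / 136.5 = 2.186 rad/s.
KE_i = ½(76.30)(3.910 rad/s)² = 583.2 J; KE_f = ½(136.5)(2.186)² = 326.0 J.

energy lost ≈ 257 J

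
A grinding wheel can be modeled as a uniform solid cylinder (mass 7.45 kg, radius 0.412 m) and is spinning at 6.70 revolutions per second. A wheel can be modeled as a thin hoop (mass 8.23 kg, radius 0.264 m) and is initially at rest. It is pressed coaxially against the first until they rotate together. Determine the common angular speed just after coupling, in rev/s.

The coupling torques are internal; angular momentum about the shared axis is conserved.
Moments of inertia: I_A = ½(7.45)(0.412)² = 0.6323 kg·m²; I_B = (8.23)(0.264)² = 0.5736 kg·m².
Taking A's sense as positive: L = (0.6323)(6.70) = 4.236 kg·m²·rev/s.
Combined I = 0.6323 + 0.5736 = 1.206 kg·m².
ω_f = L / I = 4.236 / 1.206 = 3.513 rev/s.

|ω_f| ≈ 3.51 rev/s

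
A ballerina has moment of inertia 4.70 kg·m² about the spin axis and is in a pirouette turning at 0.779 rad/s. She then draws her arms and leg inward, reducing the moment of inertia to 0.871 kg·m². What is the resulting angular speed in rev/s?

No external torque acts about the spin axis, so angular momentum is conserved.
ω₂ = I₁ω₁ / I₂ = (4.700)(0.779 rad/s) / (0.8710) = 4.204 rad/s = 0.6690 rev/s.

ω₂ ≈ 0.669 rev/s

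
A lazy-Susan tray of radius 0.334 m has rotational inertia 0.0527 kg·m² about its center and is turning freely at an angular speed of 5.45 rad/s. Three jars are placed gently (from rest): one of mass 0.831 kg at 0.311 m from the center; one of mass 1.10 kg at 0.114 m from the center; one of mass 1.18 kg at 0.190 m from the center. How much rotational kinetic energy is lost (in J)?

The added mass arrives with no angular momentum about the center, and any external torque about the center is negligible, so the system's angular momentum is conserved.
Added inertia Σmr² = (0.831)(0.311)² + (1.10)(0.114)² + (1.18)(0.190)² = 0.1373 kg·m²; I_f = 0.05270 + 0.1373 = 0.1900 kg·m².
ω_f = I_p ω_i / I_f = (0.05270)(5.45) / 0.1900 = 1.512 rad/s.
KE_i = ½(0.05270)(5.450 rad/s)² = 0.7827 J; KE_f = ½(0.1900)(1.512)² = 0.2171 J.

energy lost ≈ 0.566 J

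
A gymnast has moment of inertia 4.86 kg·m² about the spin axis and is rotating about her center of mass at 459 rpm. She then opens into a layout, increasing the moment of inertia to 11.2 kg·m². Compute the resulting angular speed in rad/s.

Angular momentum about the spin axis is conserved since the torque about it is zero.
ω₂ = I₁ω₁ / I₂ = (4.860)(459 rpm) / (11.20) = 199.2 rpm = 20.86 rad/s.

ω₂ ≈ 20.9 rad/s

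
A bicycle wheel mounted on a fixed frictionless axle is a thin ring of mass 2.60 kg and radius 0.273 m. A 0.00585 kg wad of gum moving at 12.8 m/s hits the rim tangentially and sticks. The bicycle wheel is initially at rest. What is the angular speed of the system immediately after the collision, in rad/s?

About the axle the impulsive forces during the collision are internal, so angular momentum about that axis is conserved.
I_p = (2.60)(0.273)² = 0.1938 kg·m². Taking the sense of the wad of gum's angular momentum as positive, L_{wad} = m v R = (0.00585)(12.8)(0.273) = 0.02044 kg·m²/s.
L_i = 0 + 0.02044 = 0.02044 kg·m²/s.
After sticking, I_f = I_p + m R² = 0.1938 + (0.00585)(0.273)² = 0.1942 kg·m².
ω_f = L_i / I_f = 0.02044 / 0.1942 = 0.1053 rad/s.

|ω_f| ≈ 0.105 rad/s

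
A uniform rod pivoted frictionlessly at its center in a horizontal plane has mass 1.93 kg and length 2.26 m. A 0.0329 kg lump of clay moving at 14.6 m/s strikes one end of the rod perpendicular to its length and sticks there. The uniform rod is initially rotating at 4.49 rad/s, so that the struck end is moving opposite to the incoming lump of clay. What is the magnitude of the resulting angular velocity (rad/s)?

|ω_f| ≈ 3.64 rad/s

About the pivot the impulsive forces during the collision are internal, so angular momentum about that axis is conserved.
I_p = (1/12)(1.93)(2.26)² = 0.8215 kg·m². Taking the sense of the lump of clay's angular momentum as positive, L_{lump} = m v R = (0.0329)(14.6)(2.26/2) = 0.5428 kg·m²/s.
L_i = −I_p ω_p + m v R = −(0.8215)(4.49) + 0.5428 = -3.146 kg·m²/s.
After sticking, I_f = I_p + m R² = 0.8215 + (0.0329)(2.26/2)² = 0.8635 kg·m².
ω_f = L_i / I_f = -3.146 / 0.8635 = -3.643 rad/s.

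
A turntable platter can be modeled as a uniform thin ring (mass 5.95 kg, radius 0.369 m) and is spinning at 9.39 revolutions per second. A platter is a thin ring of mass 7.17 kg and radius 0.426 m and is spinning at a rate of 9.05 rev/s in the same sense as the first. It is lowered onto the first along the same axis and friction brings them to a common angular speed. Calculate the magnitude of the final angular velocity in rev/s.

No external torque acts about the common axis, so total angular momentum is conserved.
Moments of inertia: I_A = (5.95)(0.369)² = 0.8102 kg·m²; I_B = (7.17)(0.426)² = 1.301 kg·m².
Taking A's sense as positive: L = (0.8102)(9.39) + (1.301)(9.05) = 19.38 kg·m²·rev/s.
Combined I = 0.8102 + 1.301 = 2.111 kg·m².
ω_f = L / I = 19.38 / 2.111 = 9.180 rev/s.

|ω_f| ≈ 9.18 rev/s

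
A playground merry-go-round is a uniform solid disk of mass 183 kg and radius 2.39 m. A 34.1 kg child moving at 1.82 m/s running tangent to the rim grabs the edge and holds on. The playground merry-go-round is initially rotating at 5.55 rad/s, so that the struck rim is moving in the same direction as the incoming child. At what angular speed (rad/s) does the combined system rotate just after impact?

|ω_f| ≈ 4.25 rad/s

About the axle the impulsive forces during the collision are internal, so angular momentum about that axis is conserved.
I_p = ½(183)(2.39)² = 522.7 kg·m². Taking the sense of the child's angular momentum as positive, L_{child} = m v R = (34.1)(1.82)(2.39) = 148.3 kg·m²/s.
L_i = +I_p ω_p + m v R = +(522.7)(5.55) + 148.3 = 3049 kg·m²/s.
After sticking, I_f = I_p + m R² = 522.7 + (34.1)(2.39)² = 717.4 kg·m².
ω_f = L_i / I_f = 3049 / 717.4 = 4.250 rad/s.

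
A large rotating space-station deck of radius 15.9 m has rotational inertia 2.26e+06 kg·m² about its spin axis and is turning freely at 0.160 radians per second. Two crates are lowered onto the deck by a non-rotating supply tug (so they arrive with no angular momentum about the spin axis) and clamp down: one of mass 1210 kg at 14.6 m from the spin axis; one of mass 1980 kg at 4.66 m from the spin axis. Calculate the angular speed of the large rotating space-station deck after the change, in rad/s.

The added mass arrives with no angular momentum about the spin axis, and any external torque about the spin axis is negligible, so the system's angular momentum is conserved.
Added inertia Σmr² = (1210)(14.6)² + (1980)(4.66)² = 3.009e+05 kg·m²; I_f = 2.260e+06 + 3.009e+05 = 2.561e+06 kg·m².
ω_f = I_p ω_i / I_f = (2.260e+06)(0.160) / 2.561e+06 = 0.1412 rad/s.

ω_f ≈ 0.141 rad/s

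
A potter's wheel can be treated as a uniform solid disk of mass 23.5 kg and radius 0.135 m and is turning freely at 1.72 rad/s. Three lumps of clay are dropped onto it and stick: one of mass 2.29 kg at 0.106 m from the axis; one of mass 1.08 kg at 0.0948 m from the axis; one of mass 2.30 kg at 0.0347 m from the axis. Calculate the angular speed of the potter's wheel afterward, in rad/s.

ω_f ≈ 1.46 rad/s

The added mass arrives with no angular momentum about the axis, and any external torque about the axis is negligible, so the system's angular momentum is conserved.
I_p = ½(23.5)(0.135)² = 0.2141 kg·m².
Added inertia Σmr² = (2.29)(0.106)² + (1.08)(0.0948)² + (2.30)(0.0347)² = 0.03821 kg·m²; I_f = 0.2141 + 0.03821 = 0.2523 kg·m².
ω_f = I_p ω_i / I_f = (0.2141)(1.72) / 0.2523 = 1.460 rad/s.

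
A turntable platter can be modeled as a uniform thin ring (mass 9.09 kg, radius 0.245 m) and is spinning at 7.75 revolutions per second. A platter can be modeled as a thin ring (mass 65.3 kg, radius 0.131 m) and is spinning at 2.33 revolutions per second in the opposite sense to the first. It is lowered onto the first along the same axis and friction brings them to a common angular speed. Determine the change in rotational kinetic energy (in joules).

No external torque acts about the common axis, so total angular momentum is conserved.
Moments of inertia: I_A = (9.09)(0.245)² = 0.5456 kg·m²; I_B = (65.3)(0.131)² = 1.121 kg·m².
Taking A's sense as positive: L = (0.5456)(7.75) − (1.121)(2.33) = 1.618 kg·m²·rev/s.
Combined I = 0.5456 + 1.121 = 1.666 kg·m².
ω_f = L / I = 1.618 / 1.666 = 0.9708 rev/s.
KE_i = ½ΣIω² = 767.0 J; KE_f = ½(1.666)(6.100)² = 31.00 J.

ΔKE ≈ -736 J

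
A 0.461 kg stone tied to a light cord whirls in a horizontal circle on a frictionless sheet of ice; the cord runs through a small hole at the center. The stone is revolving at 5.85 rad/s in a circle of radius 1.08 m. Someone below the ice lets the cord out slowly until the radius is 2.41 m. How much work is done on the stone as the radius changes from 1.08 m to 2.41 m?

W ≈ -7.35 J

The constraining force is radial, so m r² ω about the center is conserved.
ω₂ = ω₁ (r₁/r₂)² = (5.85)(1.08/2.41)² = 1.175 rad/s.
W = ΔKE = ½m(v₂² − v₁²) = -7.353 J.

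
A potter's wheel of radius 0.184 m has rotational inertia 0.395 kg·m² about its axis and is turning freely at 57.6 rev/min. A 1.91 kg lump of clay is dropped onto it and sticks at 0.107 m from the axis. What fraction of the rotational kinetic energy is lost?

The added mass arrives with no angular momentum about the axis, and any external torque about the axis is negligible, so the system's angular momentum is conserved.
Added inertia Σmr² = (1.91)(0.107)² = 0.02187 kg·m²; I_f = 0.3950 + 0.02187 = 0.4169 kg·m².
ω_f = I_p ω_i / I_f = (0.3950)(57.6) / 0.4169 = 54.58 rpm.
KE_i = ½(0.3950)(6.032 rad/s)² = 7.186 J; KE_f = ½(0.4169)(5.715)² = 6.809 J.
Fraction lost = 0.05246.

fraction ≈ 0.0525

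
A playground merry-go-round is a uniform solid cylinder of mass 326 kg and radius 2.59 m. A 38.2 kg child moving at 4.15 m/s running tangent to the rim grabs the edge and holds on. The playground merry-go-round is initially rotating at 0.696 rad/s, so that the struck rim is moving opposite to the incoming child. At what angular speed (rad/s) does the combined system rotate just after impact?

The axle reaction passes through the axle and exerts no torque about it; angular momentum about the axle is conserved through the impact.
I_p = ½(326)(2.59)² = 1093 kg·m². Taking the sense of the child's angular momentum as positive, L_{child} = m v R = (38.2)(4.15)(2.59) = 410.6 kg·m²/s.
L_i = −I_p ω_p + m v R = −(1093)(0.696) + 410.6 = -350.4 kg·m²/s.
After sticking, I_f = I_p + m R² = 1093 + (38.2)(2.59)² = 1350 kg·m².
ω_f = L_i / I_f = -350.4 / 1350 = -0.2596 rad/s.

|ω_f| ≈ 0.260 rad/s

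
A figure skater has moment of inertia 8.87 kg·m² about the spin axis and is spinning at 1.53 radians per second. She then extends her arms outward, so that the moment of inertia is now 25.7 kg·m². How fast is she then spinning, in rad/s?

Angular momentum about the spin axis is conserved since the torque about it is zero.
ω₂ = I₁ω₁ / I₂ = (8.870)(1.53 rad/s) / (25.70) = 0.5281 rad/s.

ω₂ ≈ 0.528 rad/s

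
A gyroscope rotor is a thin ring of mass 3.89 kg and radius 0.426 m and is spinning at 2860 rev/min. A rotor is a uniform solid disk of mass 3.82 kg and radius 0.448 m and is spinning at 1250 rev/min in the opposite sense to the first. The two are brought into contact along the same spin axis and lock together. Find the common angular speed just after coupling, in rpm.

|ω_f| ≈ 1410 rpm

The coupling torques are internal; angular momentum about the shared axis is conserved.
Moments of inertia: I_A = (3.89)(0.426)² = 0.7059 kg·m²; I_B = ½(3.82)(0.448)² = 0.3833 kg·m².
Taking A's sense as positive: L = (0.7059)(2860) − (0.3833)(1250) = 1540 kg·m²·rpm.
Combined I = 0.7059 + 0.3833 = 1.089 kg·m².
ω_f = L / I = 1540 / 1.089 = 1414 rpm.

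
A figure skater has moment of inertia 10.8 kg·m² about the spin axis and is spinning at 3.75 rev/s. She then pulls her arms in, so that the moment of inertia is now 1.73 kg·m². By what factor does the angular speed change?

No external torque acts about the spin axis, so angular momentum is conserved.
ω₂/ω₁ = I₁/I₂ = 10.80 / 1.730 = 6.243.

ω₂/ω₁ ≈ 6.24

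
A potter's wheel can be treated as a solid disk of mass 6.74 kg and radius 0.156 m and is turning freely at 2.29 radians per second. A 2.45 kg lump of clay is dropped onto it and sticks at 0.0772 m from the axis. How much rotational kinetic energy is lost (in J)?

No external torque acts about the axis; L_before = L_after.
I_p = ½(6.74)(0.156)² = 0.08201 kg·m².
Added inertia Σmr² = (2.45)(0.0772)² = 0.01460 kg·m²; I_f = 0.08201 + 0.01460 = 0.09661 kg·m².
ω_f = I_p ω_i / I_f = (0.08201)(2.29) / 0.09661 = 1.944 rad/s.
KE_i = ½(0.08201)(2.290 rad/s)² = 0.2150 J; KE_f = ½(0.09661)(1.944)² = 0.1825 J.

energy lost ≈ 0.0325 J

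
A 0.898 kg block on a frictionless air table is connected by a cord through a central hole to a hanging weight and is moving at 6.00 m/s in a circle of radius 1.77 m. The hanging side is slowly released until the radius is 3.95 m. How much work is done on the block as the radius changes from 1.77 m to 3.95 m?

W ≈ -12.9 J

The only horizontal force on the mass is along the cord (radial), so it exerts no torque about the hole and angular momentum m v r is conserved.
v₂ = v₁ r₁ / r₂ = (6.00)(1.77) / (3.95) = 2.689 m/s.
W = ΔKE = ½m(v₂² − v₁²) = -12.92 J.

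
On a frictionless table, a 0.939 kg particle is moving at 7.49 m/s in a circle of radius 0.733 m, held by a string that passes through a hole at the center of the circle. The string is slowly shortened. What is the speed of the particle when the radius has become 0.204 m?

Central (radial) force ⇒ zero torque about the center ⇒ m v r is constant.
v₂ = v₁ r₁ / r₂ = (7.49)(0.733) / (0.204) = 26.91 m/s.

v₂ ≈ 26.9 m/s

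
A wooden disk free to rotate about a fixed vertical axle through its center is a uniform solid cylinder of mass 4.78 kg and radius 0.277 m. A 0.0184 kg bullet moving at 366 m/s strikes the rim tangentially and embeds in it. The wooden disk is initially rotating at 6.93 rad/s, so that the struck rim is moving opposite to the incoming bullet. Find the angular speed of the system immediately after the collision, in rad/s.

|ω_f| ≈ 3.22 rad/s

About the axle the impulsive forces during the collision are internal, so angular momentum about that axis is conserved.
I_p = ½(4.78)(0.277)² = 0.1834 kg·m². Taking the sense of the bullet's angular momentum as positive, L_{bullet} = m v R = (0.0184)(366)(0.277) = 1.865 kg·m²/s.
L_i = −I_p ω_p + m v R = −(0.1834)(6.93) + 1.865 = 0.5946 kg·m²/s.
After sticking, I_f = I_p + m R² = 0.1834 + (0.0184)(0.277)² = 0.1848 kg·m².
ω_f = L_i / I_f = 0.5946 / 0.1848 = 3.218 rad/s.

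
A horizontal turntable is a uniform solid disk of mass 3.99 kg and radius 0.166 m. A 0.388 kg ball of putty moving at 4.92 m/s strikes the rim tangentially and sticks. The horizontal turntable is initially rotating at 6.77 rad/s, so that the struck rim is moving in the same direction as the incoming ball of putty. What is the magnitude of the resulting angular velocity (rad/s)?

About the axle the impulsive forces during the collision are internal, so angular momentum about that axis is conserved.
I_p = ½(3.99)(0.166)² = 0.05497 kg·m². Taking the sense of the ball of putty's angular momentum as positive, L_{ball} = m v R = (0.388)(4.92)(0.166) = 0.3169 kg·m²/s.
L_i = +I_p ω_p + m v R = +(0.05497)(6.77) + 0.3169 = 0.6891 kg·m²/s.
After sticking, I_f = I_p + m R² = 0.05497 + (0.388)(0.166)² = 0.06567 kg·m².
ω_f = L_i / I_f = 0.6891 / 0.06567 = 10.49 rad/s.

|ω_f| ≈ 10.5 rad/s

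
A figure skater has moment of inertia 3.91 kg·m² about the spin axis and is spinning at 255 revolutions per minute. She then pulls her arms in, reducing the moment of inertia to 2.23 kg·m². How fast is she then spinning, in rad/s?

Angular momentum about the spin axis is conserved since the torque about it is zero.
ω₂ = I₁ω₁ / I₂ = (3.910)(255 rpm) / (2.230) = 447.1 rpm = 46.82 rad/s.

ω₂ ≈ 46.8 rad/s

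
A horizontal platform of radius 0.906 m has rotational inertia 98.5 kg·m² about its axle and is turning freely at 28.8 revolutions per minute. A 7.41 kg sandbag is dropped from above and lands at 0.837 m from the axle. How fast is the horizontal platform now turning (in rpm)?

ω_f ≈ 27.4 rpm

The added mass arrives with no angular momentum about the axle, and any external torque about the axle is negligible, so the system's angular momentum is conserved.
Added inertia Σmr² = (7.41)(0.837)² = 5.191 kg·m²; I_f = 98.50 + 5.191 = 103.7 kg·m².
ω_f = I_p ω_i / I_f = (98.50)(28.8) / 103.7 = 27.36 rpm.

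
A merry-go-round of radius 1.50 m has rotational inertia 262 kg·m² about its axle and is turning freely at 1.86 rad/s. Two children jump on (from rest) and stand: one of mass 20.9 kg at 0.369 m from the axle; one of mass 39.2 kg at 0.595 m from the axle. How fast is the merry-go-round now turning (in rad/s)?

ω_f ≈ 1.75 rad/s

No external torque acts about the axle; L_before = L_after.
Added inertia Σmr² = (20.9)(0.369)² + (39.2)(0.595)² = 16.72 kg·m²; I_f = 262.0 + 16.72 = 278.7 kg·m².
ω_f = I_p ω_i / I_f = (262.0)(1.86) / 278.7 = 1.748 rad/s.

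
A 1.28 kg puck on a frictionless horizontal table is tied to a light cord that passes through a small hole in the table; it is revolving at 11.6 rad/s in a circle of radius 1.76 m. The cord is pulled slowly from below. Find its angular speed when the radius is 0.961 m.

ω₂ ≈ 38.9 rad/s

The constraining force is radial, so m r² ω about the center is conserved.
ω₂ = ω₁ (r₁/r₂)² = (11.6)(1.76/0.961)² = 38.91 rad/s.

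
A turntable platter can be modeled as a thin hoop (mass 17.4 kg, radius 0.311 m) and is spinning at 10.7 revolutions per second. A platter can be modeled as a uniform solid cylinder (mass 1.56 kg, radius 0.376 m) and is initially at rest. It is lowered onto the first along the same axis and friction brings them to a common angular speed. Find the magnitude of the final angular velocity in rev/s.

The coupling torques are internal; angular momentum about the shared axis is conserved.
Moments of inertia: I_A = (17.4)(0.311)² = 1.683 kg·m²; I_B = ½(1.56)(0.376)² = 0.1103 kg·m².
Taking A's sense as positive: L = (1.683)(10.7) = 18.01 kg·m²·rev/s.
Combined I = 1.683 + 0.1103 = 1.793 kg·m².
ω_f = L / I = 18.01 / 1.793 = 10.04 rev/s.

|ω_f| ≈ 10.0 rev/s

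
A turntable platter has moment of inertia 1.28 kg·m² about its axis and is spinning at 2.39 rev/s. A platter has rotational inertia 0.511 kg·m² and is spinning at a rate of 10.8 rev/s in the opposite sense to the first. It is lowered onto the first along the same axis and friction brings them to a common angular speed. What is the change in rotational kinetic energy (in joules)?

No external torque acts about the common axis, so total angular momentum is conserved.
Taking A's sense as positive: L = (1.280)(2.39) − (0.5110)(10.8) = -2.460 kg·m²·rev/s.
Combined I = 1.280 + 0.5110 = 1.791 kg·m².
ω_f = L / I = -2.460 / 1.791 = -1.373 rev/s.
KE_i = ½ΣIω² = 1321 J; KE_f = ½(1.791)(8.629)² = 66.68 J.

ΔKE ≈ -1250 J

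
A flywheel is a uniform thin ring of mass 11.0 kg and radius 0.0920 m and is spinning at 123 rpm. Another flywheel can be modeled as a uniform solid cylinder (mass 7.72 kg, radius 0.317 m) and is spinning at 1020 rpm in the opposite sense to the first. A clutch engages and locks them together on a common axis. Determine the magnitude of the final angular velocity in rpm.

|ω_f| ≈ 799 rpm

No external torque acts about the common axis, so total angular momentum is conserved.
Moments of inertia: I_A = (11.0)(0.0920)² = 0.09310 kg·m²; I_B = ½(7.72)(0.317)² = 0.3879 kg·m².
Taking A's sense as positive: L = (0.09310)(123) − (0.3879)(1020) = -384.2 kg·m²·rpm.
Combined I = 0.09310 + 0.3879 = 0.4810 kg·m².
ω_f = L / I = -384.2 / 0.4810 = -798.8 rpm.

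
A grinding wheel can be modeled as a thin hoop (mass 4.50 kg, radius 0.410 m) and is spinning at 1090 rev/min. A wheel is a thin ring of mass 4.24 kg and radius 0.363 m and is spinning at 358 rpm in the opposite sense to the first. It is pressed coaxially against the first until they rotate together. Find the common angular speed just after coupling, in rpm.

|ω_f| ≈ 475 rpm

No external torque acts about the common axis, so total angular momentum is conserved.
Moments of inertia: I_A = (4.50)(0.410)² = 0.7564 kg·m²; I_B = (4.24)(0.363)² = 0.5587 kg·m².
Taking A's sense as positive: L = (0.7564)(1090) − (0.5587)(358) = 624.5 kg·m²·rpm.
Combined I = 0.7564 + 0.5587 = 1.315 kg·m².
ω_f = L / I = 624.5 / 1.315 = 474.9 rpm.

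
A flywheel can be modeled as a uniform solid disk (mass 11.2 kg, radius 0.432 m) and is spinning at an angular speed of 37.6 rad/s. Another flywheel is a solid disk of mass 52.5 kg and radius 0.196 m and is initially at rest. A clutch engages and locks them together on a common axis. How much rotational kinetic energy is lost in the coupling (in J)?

ΔKE lost ≈ 363 J

No external torque acts about the common axis, so total angular momentum is conserved.
Moments of inertia: I_A = ½(11.2)(0.432)² = 1.045 kg·m²; I_B = ½(52.5)(0.196)² = 1.008 kg·m².
Taking A's sense as positive: L = (1.045)(37.6) = 39.30 kg·m²·rad/s.
Combined I = 1.045 + 1.008 = 2.054 kg·m².
ω_f = L / I = 39.30 / 2.054 = 19.14 rad/s.
KE_i = ½ΣIω² = 738.8 J; KE_f = ½(2.054)(19.14)² = 376.0 J.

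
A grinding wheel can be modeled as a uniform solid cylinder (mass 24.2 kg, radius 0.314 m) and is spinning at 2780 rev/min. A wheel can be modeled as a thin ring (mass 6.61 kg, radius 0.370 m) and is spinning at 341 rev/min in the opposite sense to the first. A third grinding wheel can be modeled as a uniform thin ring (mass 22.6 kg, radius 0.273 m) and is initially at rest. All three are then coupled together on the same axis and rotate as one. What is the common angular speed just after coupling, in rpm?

|ω_f| ≈ 795 rpm

No external torque acts about the common axis, so total angular momentum is conserved.
Moments of inertia: I_A = ½(24.2)(0.314)² = 1.193 kg·m²; I_B = (6.61)(0.370)² = 0.9049 kg·m²; I_C = (22.6)(0.273)² = 1.684 kg·m².
Taking A's sense as positive: L = (1.193)(2780) − (0.9049)(341) = 3008 kg·m²·rpm.
Combined I = 1.193 + 0.9049 + 1.684 = 3.782 kg·m².
ω_f = L / I = 3008 / 3.782 = 795.3 rpm.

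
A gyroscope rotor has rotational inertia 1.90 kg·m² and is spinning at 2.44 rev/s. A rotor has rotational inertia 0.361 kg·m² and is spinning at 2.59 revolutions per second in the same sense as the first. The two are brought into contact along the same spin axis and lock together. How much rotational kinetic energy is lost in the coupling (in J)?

The coupling torques are internal; angular momentum about the shared axis is conserved.
Taking A's sense as positive: L = (1.900)(2.44) + (0.3610)(2.59) = 5.571 kg·m²·rev/s.
Combined I = 1.900 + 0.3610 = 2.261 kg·m².
ω_f = L / I = 5.571 / 2.261 = 2.464 rev/s.
KE_i = ½ΣIω² = 271.1 J; KE_f = ½(2.261)(15.48)² = 271.0 J.

ΔKE lost ≈ 0.135 J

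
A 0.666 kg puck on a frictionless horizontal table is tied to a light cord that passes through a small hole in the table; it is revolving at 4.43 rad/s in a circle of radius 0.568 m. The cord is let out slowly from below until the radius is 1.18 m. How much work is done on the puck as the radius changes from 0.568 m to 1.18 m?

No torque about the axis ⇒ m r₁² ω₁ = m r₂² ω₂.
ω₂ = ω₁ (r₁/r₂)² = (4.43)(0.568/1.18)² = 1.026 rad/s.
W = ΔKE = ½m(v₂² − v₁²) = -1.620 J.

W ≈ -1.62 J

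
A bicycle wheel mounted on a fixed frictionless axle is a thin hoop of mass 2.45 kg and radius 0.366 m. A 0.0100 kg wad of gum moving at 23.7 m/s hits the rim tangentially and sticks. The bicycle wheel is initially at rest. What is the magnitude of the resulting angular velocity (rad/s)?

|ω_f| ≈ 0.263 rad/s

About the axle the impulsive forces during the collision are internal, so angular momentum about that axis is conserved.
I_p = (2.45)(0.366)² = 0.3282 kg·m². Taking the sense of the wad of gum's angular momentum as positive, L_{wad} = m v R = (0.0100)(23.7)(0.366) = 0.08674 kg·m²/s.
L_i = 0 + 0.08674 = 0.08674 kg·m²/s.
After sticking, I_f = I_p + m R² = 0.3282 + (0.0100)(0.366)² = 0.3295 kg·m².
ω_f = L_i / I_f = 0.08674 / 0.3295 = 0.2632 rad/s.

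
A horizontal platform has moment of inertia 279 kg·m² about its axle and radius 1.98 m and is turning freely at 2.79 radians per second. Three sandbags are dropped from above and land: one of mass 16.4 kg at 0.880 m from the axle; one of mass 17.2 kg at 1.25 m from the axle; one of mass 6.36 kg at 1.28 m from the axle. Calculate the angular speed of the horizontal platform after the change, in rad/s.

No external torque acts about the axle; L_before = L_after.
Added inertia Σmr² = (16.4)(0.880)² + (17.2)(1.25)² + (6.36)(1.28)² = 50.00 kg·m²; I_f = 279.0 + 50.00 = 329.0 kg·m².
ω_f = I_p ω_i / I_f = (279.0)(2.79) / 329.0 = 2.366 rad/s.

ω_f ≈ 2.37 rad/s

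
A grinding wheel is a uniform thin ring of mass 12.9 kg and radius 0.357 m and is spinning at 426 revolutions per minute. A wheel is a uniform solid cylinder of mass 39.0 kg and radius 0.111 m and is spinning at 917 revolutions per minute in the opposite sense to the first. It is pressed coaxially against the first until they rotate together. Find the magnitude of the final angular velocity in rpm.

|ω_f| ≈ 255 rpm

The coupling torques are internal; angular momentum about the shared axis is conserved.
Moments of inertia: I_A = (12.9)(0.357)² = 1.644 kg·m²; I_B = ½(39.0)(0.111)² = 0.2403 kg·m².
Taking A's sense as positive: L = (1.644)(426) − (0.2403)(917) = 480.1 kg·m²·rpm.
Combined I = 1.644 + 0.2403 = 1.884 kg·m².
ω_f = L / I = 480.1 / 1.884 = 254.8 rpm.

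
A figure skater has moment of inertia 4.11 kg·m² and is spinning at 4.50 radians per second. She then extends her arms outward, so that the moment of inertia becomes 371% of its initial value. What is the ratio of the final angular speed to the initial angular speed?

ω₂/ω₁ ≈ 0.270

No external torque acts about the spin axis, so angular momentum is conserved.
I₂ = 3.71 × 4.11 = 15.25 kg·m².
ω₂/ω₁ = I₁/I₂ = 4.110 / 15.25 = 0.2695.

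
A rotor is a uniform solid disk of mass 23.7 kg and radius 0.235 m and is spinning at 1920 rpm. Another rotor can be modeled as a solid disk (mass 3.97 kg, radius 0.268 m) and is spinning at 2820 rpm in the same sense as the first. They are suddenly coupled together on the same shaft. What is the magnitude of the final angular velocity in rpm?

No external torque acts about the common axis, so total angular momentum is conserved.
Moments of inertia: I_A = ½(23.7)(0.235)² = 0.6544 kg·m²; I_B = ½(3.97)(0.268)² = 0.1426 kg·m².
Taking A's sense as positive: L = (0.6544)(1920) + (0.1426)(2820) = 1659 kg·m²·rpm.
Combined I = 0.6544 + 0.1426 = 0.7970 kg·m².
ω_f = L / I = 1659 / 0.7970 = 2081 rpm.

|ω_f| ≈ 2080 rpm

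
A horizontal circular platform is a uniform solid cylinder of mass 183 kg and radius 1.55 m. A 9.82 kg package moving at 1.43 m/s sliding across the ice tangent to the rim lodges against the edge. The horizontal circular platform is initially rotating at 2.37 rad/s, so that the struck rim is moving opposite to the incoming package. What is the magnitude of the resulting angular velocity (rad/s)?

The axle reaction passes through the central axle and exerts no torque about it; angular momentum about the central axle is conserved through the impact.
I_p = ½(183)(1.55)² = 219.8 kg·m². Taking the sense of the package's angular momentum as positive, L_{package} = m v R = (9.82)(1.43)(1.55) = 21.77 kg·m²/s.
L_i = −I_p ω_p + m v R = −(219.8)(2.37) + 21.77 = -499.2 kg·m²/s.
After sticking, I_f = I_p + m R² = 219.8 + (9.82)(1.55)² = 243.4 kg·m².
ω_f = L_i / I_f = -499.2 / 243.4 = -2.051 rad/s.

|ω_f| ≈ 2.05 rad/s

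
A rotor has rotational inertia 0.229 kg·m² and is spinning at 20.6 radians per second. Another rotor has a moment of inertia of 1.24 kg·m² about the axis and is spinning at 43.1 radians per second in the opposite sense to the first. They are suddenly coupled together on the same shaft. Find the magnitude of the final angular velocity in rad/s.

No external torque acts about the common axis, so total angular momentum is conserved.
Taking A's sense as positive: L = (0.2290)(20.6) − (1.240)(43.1) = -48.73 kg·m²·rad/s.
Combined I = 0.2290 + 1.240 = 1.469 kg·m².
ω_f = L / I = -48.73 / 1.469 = -33.17 rad/s.

|ω_f| ≈ 33.2 rad/s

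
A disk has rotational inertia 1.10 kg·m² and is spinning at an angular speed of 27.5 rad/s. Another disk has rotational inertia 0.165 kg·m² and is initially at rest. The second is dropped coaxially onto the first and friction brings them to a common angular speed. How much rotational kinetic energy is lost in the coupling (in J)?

ΔKE lost ≈ 54.3 J

The coupling torques are internal; angular momentum about the shared axis is conserved.
Taking A's sense as positive: L = (1.100)(27.5) = 30.25 kg·m²·rad/s.
Combined I = 1.100 + 0.1650 = 1.265 kg·m².
ω_f = L / I = 30.25 / 1.265 = 23.91 rad/s.
KE_i = ½ΣIω² = 415.9 J; KE_f = ½(1.265)(23.91)² = 361.7 J.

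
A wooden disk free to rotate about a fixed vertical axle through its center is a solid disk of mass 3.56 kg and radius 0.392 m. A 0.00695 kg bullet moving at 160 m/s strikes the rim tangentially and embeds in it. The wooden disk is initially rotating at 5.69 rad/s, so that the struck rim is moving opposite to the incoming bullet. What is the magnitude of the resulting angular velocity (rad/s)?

|ω_f| ≈ 4.08 rad/s

About the axle the impulsive forces during the collision are internal, so angular momentum about that axis is conserved.
I_p = ½(3.56)(0.392)² = 0.2735 kg·m². Taking the sense of the bullet's angular momentum as positive, L_{bullet} = m v R = (0.00695)(160)(0.392) = 0.4359 kg·m²/s.
L_i = −I_p ω_p + m v R = −(0.2735)(5.69) + 0.4359 = -1.120 kg·m²/s.
After sticking, I_f = I_p + m R² = 0.2735 + (0.00695)(0.392)² = 0.2746 kg·m².
ω_f = L_i / I_f = -1.120 / 0.2746 = -4.080 rad/s.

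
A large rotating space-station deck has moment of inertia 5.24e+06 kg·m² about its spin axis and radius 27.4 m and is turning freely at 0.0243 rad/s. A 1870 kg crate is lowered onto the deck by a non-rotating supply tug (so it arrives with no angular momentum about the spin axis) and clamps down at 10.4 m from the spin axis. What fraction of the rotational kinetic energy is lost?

fraction ≈ 0.0372

The added mass arrives with no angular momentum about the spin axis, and any external torque about the spin axis is negligible, so the system's angular momentum is conserved.
Added inertia Σmr² = (1870)(10.4)² = 2.023e+05 kg·m²; I_f = 5.240e+06 + 2.023e+05 = 5.442e+06 kg·m².
ω_f = I_p ω_i / I_f = (5.240e+06)(0.0243) / 5.442e+06 = 0.02340 rad/s.
KE_i = ½(5.240e+06)(0.02430 rad/s)² = 1547 J; KE_f = ½(5.442e+06)(0.02340)² = 1490 J.
Fraction lost = 0.03716.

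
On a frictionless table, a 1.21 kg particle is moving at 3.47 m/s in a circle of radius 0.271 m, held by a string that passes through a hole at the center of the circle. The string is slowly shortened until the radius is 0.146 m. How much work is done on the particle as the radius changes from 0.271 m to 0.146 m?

Central (radial) force ⇒ zero torque about the center ⇒ m v r is constant.
v₂ = v₁ r₁ / r₂ = (3.47)(0.271) / (0.146) = 6.441 m/s.
W = ΔKE = ½m(v₂² − v₁²) = 17.81 J.

W ≈ 17.8 J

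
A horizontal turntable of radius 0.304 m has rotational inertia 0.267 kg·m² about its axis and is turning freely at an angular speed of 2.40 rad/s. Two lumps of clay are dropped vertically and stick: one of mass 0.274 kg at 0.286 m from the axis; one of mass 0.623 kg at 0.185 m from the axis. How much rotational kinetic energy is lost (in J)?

energy lost ≈ 0.108 J

The added mass arrives with no angular momentum about the axis, and any external torque about the axis is negligible, so the system's angular momentum is conserved.
Added inertia Σmr² = (0.274)(0.286)² + (0.623)(0.185)² = 0.04373 kg·m²; I_f = 0.2670 + 0.04373 = 0.3107 kg·m².
ω_f = I_p ω_i / I_f = (0.2670)(2.40) / 0.3107 = 2.062 rad/s.
KE_i = ½(0.2670)(2.400 rad/s)² = 0.7690 J; KE_f = ½(0.3107)(2.062)² = 0.6607 J.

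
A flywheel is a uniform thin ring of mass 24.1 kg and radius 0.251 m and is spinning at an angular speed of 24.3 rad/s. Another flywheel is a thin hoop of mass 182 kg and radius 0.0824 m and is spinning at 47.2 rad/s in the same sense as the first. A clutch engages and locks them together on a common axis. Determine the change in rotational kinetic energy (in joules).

The coupling torques are internal; angular momentum about the shared axis is conserved.
Moments of inertia: I_A = (24.1)(0.251)² = 1.518 kg·m²; I_B = (182)(0.0824)² = 1.236 kg·m².
Taking A's sense as positive: L = (1.518)(24.3) + (1.236)(47.2) = 95.22 kg·m²·rad/s.
Combined I = 1.518 + 1.236 = 2.754 kg·m².
ω_f = L / I = 95.22 / 2.754 = 34.58 rad/s.
KE_i = ½ΣIω² = 1825 J; KE_f = ½(2.754)(34.58)² = 1646 J.

ΔKE ≈ -179 J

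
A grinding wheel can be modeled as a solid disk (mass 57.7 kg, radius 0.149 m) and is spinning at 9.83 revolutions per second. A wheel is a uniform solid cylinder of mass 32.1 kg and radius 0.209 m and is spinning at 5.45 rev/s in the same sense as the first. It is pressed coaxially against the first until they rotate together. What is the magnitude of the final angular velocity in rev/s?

|ω_f| ≈ 7.54 rev/s

No external torque acts about the common axis, so total angular momentum is conserved.
Moments of inertia: I_A = ½(57.7)(0.149)² = 0.6405 kg·m²; I_B = ½(32.1)(0.209)² = 0.7011 kg·m².
Taking A's sense as positive: L = (0.6405)(9.83) + (0.7011)(5.45) = 10.12 kg·m²·rev/s.
Combined I = 0.6405 + 0.7011 = 1.342 kg·m².
ω_f = L / I = 10.12 / 1.342 = 7.541 rev/s.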